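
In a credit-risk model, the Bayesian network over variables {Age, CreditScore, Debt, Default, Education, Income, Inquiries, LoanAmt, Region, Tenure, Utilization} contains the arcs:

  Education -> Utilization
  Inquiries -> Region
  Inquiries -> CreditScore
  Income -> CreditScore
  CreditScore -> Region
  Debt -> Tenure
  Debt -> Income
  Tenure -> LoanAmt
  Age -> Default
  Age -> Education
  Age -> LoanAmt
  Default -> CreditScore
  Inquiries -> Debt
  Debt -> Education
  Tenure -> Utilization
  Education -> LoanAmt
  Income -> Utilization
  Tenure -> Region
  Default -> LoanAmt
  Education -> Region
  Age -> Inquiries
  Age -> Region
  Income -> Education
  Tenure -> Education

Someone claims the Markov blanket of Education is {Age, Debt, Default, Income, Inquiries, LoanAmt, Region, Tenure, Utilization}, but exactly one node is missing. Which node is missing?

Pa(Education) = {Age, Debt, Income, Tenure}.
Ch(Education) = {LoanAmt, Region, Utilization}.
Other parents of Education's children:
  parents(Utilization) \ {Education} = {Income, Tenure}.
  LoanAmt also has parents Age, Default, Tenure.
  parents(Region) \ {Education} = {Age, CreditScore, Inquiries, Tenure}.
MB(Education) = {Age, CreditScore, Debt, Default, Income, Inquiries, LoanAmt, Region, Tenure, Utilization}.
Comparing with the claimed set, CreditScore is missing.

CreditScore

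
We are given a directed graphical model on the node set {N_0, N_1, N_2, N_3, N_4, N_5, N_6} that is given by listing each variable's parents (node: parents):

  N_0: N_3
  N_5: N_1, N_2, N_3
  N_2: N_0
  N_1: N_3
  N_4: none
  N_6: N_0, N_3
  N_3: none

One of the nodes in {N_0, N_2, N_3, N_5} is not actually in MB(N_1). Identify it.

N_0

By definition, MB(N_1) is built from N_1's parents, N_1's children, and the co-parents of N_1.
N_1 has parent N_3.
Ch(N_1) = {N_5}.
Other parents of N_1's children:
  parents(N_5) \ {N_1} = {N_2, N_3}.
MB(N_1) = {N_2, N_3, N_5}.
N_0 is neither a parent, child, nor co-parent of N_1, so it does not belong.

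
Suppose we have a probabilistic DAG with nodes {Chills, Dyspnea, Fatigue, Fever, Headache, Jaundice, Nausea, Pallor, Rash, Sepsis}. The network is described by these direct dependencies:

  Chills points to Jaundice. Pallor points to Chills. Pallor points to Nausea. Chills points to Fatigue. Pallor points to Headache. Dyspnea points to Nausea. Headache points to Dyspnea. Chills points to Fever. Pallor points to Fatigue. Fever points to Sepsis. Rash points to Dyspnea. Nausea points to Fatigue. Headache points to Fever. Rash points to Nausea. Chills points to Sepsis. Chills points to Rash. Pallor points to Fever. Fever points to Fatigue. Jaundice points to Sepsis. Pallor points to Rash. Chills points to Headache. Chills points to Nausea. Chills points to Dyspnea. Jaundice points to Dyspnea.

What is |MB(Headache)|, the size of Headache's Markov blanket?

6

A node's Markov blanket = Pa ∪ Ch ∪ (parents of Ch other than the node itself).
Pa(Headache) = {Chills, Pallor}.
Headache's children: Dyspnea, Fever.
For each child, the remaining parents (spouses of Headache):
  Fever: Chills, Pallor
  Dyspnea: Chills, Jaundice, Rash
MB(Headache) = {Chills, Dyspnea, Fever, Jaundice, Pallor, Rash}, which has 6 nodes.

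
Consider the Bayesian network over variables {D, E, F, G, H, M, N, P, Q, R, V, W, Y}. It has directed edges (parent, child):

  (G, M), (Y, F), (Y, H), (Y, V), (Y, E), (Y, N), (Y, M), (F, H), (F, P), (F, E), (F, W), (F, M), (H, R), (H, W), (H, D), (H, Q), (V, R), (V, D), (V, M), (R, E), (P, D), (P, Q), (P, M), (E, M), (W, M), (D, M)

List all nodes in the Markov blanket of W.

The Markov blanket of a node is its parents, its children, and the other parents of its children.
W has child M.
Parents of W: F, H.
Other parents of W's children:
  parents(M) \ {W} = {D, E, F, G, P, V, Y}.
MB(W) = {D, E, F, G, H, M, P, V, Y}.

{D, E, F, G, H, M, P, V, Y}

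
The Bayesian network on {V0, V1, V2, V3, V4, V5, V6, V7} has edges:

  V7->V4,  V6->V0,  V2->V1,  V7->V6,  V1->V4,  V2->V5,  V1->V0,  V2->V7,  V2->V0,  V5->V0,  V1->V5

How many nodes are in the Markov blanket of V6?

5

V6 has child V0.
V6's parents: V7.
Parents of each child, excluding V6:
  parents(V0) \ {V6} = {V1, V2, V5}.
MB(V6) = {V0, V1, V2, V5, V7}, which has 5 nodes.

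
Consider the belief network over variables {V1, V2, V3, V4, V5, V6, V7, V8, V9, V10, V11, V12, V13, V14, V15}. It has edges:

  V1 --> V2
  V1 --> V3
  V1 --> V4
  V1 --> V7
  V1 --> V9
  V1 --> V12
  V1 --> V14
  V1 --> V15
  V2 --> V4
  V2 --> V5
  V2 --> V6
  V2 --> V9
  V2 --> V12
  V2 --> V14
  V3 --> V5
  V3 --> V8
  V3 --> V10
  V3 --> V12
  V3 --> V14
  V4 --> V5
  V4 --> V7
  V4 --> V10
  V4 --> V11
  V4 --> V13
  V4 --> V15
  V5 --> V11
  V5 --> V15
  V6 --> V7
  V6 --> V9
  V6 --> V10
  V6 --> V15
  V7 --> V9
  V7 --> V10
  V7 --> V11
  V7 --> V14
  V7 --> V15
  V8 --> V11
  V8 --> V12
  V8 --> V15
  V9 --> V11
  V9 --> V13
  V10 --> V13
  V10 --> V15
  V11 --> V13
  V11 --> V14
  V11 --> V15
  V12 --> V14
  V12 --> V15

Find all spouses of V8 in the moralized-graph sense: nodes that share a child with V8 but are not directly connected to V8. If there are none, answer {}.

Children of V8: V11, V12, V15.
  V11 also has parents V4, V5, V7, V9.
  V12's other parents are V1, V2, V3.
  parents(V15) \ {V8} = {V1, V4, V5, V6, V7, V10, V11, V12}.
Excluding nodes already adjacent to V8 (V3, V11, V12, V15), the co-parent-only contribution is {V1, V2, V4, V5, V6, V7, V9, V10}.

{V1, V2, V4, V5, V6, V7, V9, V10}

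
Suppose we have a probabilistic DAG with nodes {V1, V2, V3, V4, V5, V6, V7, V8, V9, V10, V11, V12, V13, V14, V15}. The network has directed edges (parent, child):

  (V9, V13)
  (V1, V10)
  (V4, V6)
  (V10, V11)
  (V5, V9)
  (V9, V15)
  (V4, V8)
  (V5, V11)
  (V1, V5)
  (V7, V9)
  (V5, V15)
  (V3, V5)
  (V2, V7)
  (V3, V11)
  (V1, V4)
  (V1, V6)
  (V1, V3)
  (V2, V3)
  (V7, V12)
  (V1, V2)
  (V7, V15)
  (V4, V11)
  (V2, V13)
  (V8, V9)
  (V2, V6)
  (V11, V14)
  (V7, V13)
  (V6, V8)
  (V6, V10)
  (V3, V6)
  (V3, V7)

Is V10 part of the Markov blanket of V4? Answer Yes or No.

V10 is a co-parent of V4: both are parents of V11.
So V10 ∈ MB(V4).

Yes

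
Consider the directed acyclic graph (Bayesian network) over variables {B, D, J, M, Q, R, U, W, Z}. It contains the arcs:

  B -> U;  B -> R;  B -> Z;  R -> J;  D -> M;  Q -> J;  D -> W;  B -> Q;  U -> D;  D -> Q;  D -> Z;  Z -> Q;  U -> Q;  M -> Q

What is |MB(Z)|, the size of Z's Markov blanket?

5

A node's Markov blanket = Pa ∪ Ch ∪ (parents of Ch other than the node itself).
Z has parents B, D.
Z has child Q.
Other parents of Z's children:
  Q also has parents B, D, M, U.
MB(Z) = {B, D, M, Q, U}, which has 5 nodes.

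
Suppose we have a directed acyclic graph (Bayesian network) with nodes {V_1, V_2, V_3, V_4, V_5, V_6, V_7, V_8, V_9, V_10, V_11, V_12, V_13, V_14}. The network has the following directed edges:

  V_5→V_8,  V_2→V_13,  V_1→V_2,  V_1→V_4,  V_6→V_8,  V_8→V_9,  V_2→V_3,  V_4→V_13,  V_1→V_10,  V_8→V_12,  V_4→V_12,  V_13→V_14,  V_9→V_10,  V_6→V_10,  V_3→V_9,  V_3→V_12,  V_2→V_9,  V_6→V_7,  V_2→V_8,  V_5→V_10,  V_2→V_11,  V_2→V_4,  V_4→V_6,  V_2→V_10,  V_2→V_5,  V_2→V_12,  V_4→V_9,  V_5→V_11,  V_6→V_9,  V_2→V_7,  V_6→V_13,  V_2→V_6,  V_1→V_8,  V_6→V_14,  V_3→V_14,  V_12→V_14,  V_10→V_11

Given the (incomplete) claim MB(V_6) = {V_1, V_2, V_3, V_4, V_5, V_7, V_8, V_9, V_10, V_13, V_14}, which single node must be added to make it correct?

V_12

Pa(V_6) = {V_2, V_4}.
Ch(V_6) = {V_7, V_8, V_9, V_10, V_13, V_14}.
Other parents of V_6's children:
  parents(V_7) \ {V_6} = {V_2}.
  V_8 also has parents V_1, V_2, V_5.
  V_9 also has parents V_2, V_3, V_4, V_8.
  V_10 also has parents V_1, V_2, V_5, V_9.
  V_13 also has parents V_2, V_4.
  V_14's other parents are V_3, V_12, V_13.
MB(V_6) = {V_1, V_2, V_3, V_4, V_5, V_7, V_8, V_9, V_10, V_12, V_13, V_14}.
Comparing with the claimed set, V_12 is missing.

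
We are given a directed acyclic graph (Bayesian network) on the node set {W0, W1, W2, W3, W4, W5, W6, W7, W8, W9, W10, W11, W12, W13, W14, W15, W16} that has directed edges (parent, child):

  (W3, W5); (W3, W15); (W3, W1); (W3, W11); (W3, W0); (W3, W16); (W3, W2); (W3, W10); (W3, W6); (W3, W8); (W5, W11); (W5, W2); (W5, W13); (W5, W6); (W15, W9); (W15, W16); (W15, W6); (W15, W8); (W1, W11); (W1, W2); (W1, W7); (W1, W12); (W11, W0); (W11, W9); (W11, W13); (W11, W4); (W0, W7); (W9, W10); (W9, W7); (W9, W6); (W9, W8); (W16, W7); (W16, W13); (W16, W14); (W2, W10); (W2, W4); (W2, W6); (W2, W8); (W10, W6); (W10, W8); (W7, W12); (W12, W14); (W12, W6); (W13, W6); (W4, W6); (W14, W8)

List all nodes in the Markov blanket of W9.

{W0, W1, W2, W3, W4, W5, W6, W7, W8, W10, W11, W12, W13, W14, W15, W16}

Pa(W9) = {W11, W15}.
W9's children: W6, W7, W8, W10.
For each child, the remaining parents (spouses of W9):
  parents(W10) \ {W9} = {W2, W3}.
  W7 also has parents W0, W1, W16.
  W6 also has parents W2, W3, W4, W5, W10, W12, W13, W15.
  parents(W8) \ {W9} = {W2, W3, W10, W14, W15}.
MB(W9) = {W0, W1, W2, W3, W4, W5, W6, W7, W8, W10, W11, W12, W13, W14, W15, W16}.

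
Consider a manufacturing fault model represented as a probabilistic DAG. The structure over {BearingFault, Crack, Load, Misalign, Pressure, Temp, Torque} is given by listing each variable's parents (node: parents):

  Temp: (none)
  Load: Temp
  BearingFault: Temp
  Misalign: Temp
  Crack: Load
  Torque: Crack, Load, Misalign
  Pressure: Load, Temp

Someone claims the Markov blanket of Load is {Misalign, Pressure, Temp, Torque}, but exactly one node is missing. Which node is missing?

By definition, MB(Load) is built from Load's parents, Load's children, and the co-parents of Load.
Load has children Crack, Pressure, Torque.
Pa(Load) = {Temp}.
Other parents of Load's children:
  Crack: —
  Torque: Crack, Misalign
  Pressure: Temp
MB(Load) = {Crack, Misalign, Pressure, Temp, Torque}.
Comparing with the claimed set, Crack is missing.

Crack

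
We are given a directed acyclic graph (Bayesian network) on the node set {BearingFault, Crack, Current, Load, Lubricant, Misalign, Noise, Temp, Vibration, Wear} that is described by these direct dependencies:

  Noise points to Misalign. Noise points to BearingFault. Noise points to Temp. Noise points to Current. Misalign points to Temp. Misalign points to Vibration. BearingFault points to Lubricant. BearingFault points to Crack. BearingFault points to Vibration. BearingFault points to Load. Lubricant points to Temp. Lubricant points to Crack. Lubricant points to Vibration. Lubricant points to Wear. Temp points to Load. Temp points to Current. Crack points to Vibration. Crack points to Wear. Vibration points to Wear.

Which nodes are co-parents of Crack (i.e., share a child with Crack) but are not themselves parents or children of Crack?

{Misalign}

Children of Crack: Vibration, Wear.
  Vibration: BearingFault, Lubricant, Misalign
  Wear: Lubricant, Vibration
Excluding nodes already adjacent to Crack (BearingFault, Lubricant, Vibration, Wear), the co-parent-only contribution is {Misalign}.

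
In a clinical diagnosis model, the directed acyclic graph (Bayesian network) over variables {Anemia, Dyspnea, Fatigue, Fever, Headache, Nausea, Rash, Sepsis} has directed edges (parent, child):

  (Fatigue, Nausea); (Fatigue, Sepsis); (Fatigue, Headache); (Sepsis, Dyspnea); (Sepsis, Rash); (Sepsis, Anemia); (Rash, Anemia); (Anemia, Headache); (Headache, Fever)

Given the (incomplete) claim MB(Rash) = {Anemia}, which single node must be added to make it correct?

By definition, MB(Rash) is built from Rash's parents, Rash's children, and the co-parents of Rash.
Rash has parent Sepsis.
Rash has child Anemia.
Other parents of Rash's children:
  parents(Anemia) \ {Rash} = {Sepsis}.
MB(Rash) = {Anemia, Sepsis}.
Comparing with the claimed set, Sepsis is missing.

Sepsis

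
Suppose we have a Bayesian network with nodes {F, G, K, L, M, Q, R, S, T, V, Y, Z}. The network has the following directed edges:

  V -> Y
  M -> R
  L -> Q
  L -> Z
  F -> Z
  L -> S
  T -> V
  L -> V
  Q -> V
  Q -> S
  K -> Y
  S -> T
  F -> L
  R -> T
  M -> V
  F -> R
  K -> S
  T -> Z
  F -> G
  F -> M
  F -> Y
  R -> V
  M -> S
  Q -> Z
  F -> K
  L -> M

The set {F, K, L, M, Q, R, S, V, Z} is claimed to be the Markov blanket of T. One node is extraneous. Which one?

K

Parents of T: R, S.
T has children V, Z.
Co-parents of T (other parents of its children):
  V: L, M, Q, R
  Z: F, L, Q
MB(T) = {F, L, M, Q, R, S, V, Z}.
K is neither a parent, child, nor co-parent of T, so it does not belong.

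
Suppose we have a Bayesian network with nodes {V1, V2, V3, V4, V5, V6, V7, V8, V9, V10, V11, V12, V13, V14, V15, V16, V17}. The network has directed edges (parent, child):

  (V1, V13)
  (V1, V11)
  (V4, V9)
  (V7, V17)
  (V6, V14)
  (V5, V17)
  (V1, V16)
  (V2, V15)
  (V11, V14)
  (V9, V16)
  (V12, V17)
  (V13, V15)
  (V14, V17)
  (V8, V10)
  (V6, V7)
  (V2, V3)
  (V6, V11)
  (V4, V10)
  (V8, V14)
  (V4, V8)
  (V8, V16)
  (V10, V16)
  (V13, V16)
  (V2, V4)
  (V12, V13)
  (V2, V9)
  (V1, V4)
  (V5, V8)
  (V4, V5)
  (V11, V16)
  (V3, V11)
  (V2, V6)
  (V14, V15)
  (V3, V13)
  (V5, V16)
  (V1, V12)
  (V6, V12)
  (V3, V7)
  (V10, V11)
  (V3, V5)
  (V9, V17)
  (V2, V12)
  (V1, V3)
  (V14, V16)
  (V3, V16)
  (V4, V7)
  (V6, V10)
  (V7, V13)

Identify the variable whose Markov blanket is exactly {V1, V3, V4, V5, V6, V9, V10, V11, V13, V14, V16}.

V8

The target node must have every member of {V1, V3, V4, V5, V6, V9, V10, V11, V13, V14, V16} as a parent, child, or co-parent, and no others.
Parents of V8: V4, V5; children: V10, V14, V16; co-parents: V1, V3, V4, V5, V6, V9, V10, V11, V13, V14.
These exactly cover the given set, so the node is V8.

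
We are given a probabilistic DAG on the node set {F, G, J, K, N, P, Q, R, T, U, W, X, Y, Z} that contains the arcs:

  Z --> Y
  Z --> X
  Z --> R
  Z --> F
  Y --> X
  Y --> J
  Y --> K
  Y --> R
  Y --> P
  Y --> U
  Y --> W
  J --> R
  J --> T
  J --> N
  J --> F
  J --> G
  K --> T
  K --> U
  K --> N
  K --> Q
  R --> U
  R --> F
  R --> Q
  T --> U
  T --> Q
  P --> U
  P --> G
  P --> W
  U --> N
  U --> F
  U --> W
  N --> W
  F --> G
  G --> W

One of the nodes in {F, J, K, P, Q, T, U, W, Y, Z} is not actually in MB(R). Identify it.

W

R has parents J, Y, Z.
Ch(R) = {F, Q, U}.
Other parents of R's children:
  U: K, P, T, Y
  F: J, U, Z
  Q: K, T
MB(R) = {F, J, K, P, Q, T, U, Y, Z}.
W is neither a parent, child, nor co-parent of R, so it does not belong.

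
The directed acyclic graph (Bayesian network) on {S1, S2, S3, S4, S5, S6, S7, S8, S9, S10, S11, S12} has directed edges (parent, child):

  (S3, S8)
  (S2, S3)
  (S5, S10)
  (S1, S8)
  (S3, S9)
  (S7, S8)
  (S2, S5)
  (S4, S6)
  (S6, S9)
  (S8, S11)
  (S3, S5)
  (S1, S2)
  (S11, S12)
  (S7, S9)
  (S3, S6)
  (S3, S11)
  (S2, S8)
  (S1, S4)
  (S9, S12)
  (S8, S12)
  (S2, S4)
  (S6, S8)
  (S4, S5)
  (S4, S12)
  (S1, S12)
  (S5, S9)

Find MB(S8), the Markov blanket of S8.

{S1, S2, S3, S4, S6, S7, S9, S11, S12}

Pa(S8) = {S1, S2, S3, S6, S7}.
Ch(S8) = {S11, S12}.
Co-parents of S8 (other parents of its children):
  S11's other parent is S3.
  parents(S12) \ {S8} = {S1, S4, S9, S11}.
Taking the union gives {S1, S2, S3, S4, S6, S7, S9, S11, S12}.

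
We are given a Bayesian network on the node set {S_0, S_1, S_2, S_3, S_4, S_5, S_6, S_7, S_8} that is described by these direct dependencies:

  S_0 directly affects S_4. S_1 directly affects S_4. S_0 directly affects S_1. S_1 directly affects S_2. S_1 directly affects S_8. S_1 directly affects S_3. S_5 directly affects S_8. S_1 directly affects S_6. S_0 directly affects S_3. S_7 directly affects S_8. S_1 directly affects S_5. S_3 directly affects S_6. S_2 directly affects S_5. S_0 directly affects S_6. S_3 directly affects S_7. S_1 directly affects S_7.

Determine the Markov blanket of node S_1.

S_1 has children S_2, S_3, S_4, S_5, S_6, S_7, S_8.
Pa(S_1) = {S_0}.
For each child, the remaining parents (spouses of S_1):
  S_2: —
  S_3: S_0
  S_4: S_0
  S_5: S_2
  S_6: S_0, S_3
  S_7: S_3
  S_8: S_5, S_7
MB(S_1) = {S_0, S_2, S_3, S_4, S_5, S_6, S_7, S_8}.

{S_0, S_2, S_3, S_4, S_5, S_6, S_7, S_8}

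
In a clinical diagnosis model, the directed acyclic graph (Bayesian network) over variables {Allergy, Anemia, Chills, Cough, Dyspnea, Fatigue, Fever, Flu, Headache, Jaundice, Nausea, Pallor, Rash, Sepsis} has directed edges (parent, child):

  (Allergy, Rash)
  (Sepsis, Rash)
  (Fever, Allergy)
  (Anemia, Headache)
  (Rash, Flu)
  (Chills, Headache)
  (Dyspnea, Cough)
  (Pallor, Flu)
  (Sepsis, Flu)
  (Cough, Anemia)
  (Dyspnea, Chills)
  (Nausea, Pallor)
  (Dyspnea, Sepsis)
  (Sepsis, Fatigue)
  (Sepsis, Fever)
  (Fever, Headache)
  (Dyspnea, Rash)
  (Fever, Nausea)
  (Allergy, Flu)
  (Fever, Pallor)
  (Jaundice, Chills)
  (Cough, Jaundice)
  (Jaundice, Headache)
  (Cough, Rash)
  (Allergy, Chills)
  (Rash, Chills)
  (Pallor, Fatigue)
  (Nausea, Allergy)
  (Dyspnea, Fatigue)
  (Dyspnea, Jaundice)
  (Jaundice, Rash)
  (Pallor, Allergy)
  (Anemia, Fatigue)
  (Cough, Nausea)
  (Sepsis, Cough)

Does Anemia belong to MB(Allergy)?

No

By definition, MB(Allergy) is built from Allergy's parents, Allergy's children, and the co-parents of Allergy.
Children of Allergy: Chills, Flu, Rash.
Pa(Allergy) = {Fever, Nausea, Pallor}.
Other parents of Allergy's children:
  parents(Rash) \ {Allergy} = {Cough, Dyspnea, Jaundice, Sepsis}.
  Flu's other parents are Pallor, Rash, Sepsis.
  parents(Chills) \ {Allergy} = {Dyspnea, Jaundice, Rash}.
MB(Allergy) = {Chills, Cough, Dyspnea, Fever, Flu, Jaundice, Nausea, Pallor, Rash, Sepsis}; Anemia is not in this set.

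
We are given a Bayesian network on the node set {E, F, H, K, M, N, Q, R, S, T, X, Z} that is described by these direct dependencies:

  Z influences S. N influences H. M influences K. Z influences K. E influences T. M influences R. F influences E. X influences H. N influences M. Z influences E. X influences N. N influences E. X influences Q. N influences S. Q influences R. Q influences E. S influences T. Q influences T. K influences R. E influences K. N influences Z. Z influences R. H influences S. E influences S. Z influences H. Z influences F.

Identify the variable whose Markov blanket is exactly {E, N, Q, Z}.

F

The target node must have every member of {E, N, Q, Z} as a parent, child, or co-parent, and no others.
Parents of F: Z; children: E; co-parents: N, Q, Z.
These exactly cover the given set, so the node is F.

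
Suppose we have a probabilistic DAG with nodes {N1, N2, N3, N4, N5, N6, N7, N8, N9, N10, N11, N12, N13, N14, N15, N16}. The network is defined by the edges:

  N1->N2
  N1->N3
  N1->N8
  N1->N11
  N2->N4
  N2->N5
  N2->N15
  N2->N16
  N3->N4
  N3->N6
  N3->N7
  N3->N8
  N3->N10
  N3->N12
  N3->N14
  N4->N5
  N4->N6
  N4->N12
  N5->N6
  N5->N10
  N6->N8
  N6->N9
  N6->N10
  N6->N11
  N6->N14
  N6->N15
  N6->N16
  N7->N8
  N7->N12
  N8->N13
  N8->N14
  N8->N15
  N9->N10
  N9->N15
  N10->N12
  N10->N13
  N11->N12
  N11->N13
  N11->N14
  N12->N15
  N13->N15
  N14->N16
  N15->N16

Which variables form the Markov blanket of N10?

Children of N10: N12, N13.
N10 has parents N3, N5, N6, N9.
Other parents of N10's children:
  N12 also has parents N3, N4, N7, N11.
  parents(N13) \ {N10} = {N8, N11}.
So the Markov blanket of N10 is {N3, N4, N5, N6, N7, N8, N9, N11, N12, N13}.

{N3, N4, N5, N6, N7, N8, N9, N11, N12, N13}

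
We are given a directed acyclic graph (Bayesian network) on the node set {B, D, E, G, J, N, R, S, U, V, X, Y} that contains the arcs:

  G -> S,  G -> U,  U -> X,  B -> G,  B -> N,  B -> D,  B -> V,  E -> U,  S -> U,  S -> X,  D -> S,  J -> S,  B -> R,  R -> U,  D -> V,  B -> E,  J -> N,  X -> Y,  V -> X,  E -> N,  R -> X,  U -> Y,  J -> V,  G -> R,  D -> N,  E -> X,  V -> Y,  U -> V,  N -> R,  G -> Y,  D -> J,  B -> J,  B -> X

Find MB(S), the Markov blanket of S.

{B, D, E, G, J, R, U, V, X}

Parents of S: D, G, J.
Ch(S) = {U, X}.
Parents of each child, excluding S:
  U's other parents are E, G, R.
  X's other parents are B, E, R, U, V.
So the Markov blanket of S is {B, D, E, G, J, R, U, V, X}.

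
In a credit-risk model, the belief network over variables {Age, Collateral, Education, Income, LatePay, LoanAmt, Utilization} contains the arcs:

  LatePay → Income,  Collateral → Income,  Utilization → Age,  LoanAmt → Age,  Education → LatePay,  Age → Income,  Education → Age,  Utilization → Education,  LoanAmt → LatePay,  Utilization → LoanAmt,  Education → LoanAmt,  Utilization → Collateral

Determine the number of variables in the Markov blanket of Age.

6

Children of Age: Income.
Pa(Age) = {Education, LoanAmt, Utilization}.
Other parents of Age's children:
  Income: Collateral, LatePay
MB(Age) = {Collateral, Education, Income, LatePay, LoanAmt, Utilization}, which has 6 nodes.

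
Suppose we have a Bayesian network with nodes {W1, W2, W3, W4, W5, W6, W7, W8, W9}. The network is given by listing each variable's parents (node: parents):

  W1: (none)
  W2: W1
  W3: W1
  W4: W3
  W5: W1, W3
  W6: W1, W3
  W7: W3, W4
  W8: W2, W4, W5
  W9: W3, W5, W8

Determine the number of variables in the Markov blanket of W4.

5

A node's Markov blanket = Pa ∪ Ch ∪ (parents of Ch other than the node itself).
W4 has parent W3.
Children of W4: W7, W8.
Other parents of W4's children:
  W7 also has parent W3.
  W8's other parents are W2, W5.
MB(W4) = {W2, W3, W5, W7, W8}, which has 5 nodes.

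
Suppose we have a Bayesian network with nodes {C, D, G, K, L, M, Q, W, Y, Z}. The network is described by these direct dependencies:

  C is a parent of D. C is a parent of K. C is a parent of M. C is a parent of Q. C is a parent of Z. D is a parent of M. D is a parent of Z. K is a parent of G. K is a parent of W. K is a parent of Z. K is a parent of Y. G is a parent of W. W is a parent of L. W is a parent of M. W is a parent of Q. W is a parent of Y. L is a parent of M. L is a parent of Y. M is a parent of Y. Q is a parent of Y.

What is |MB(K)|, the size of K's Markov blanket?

Recall MB(v) = parents ∪ children ∪ spouses, where spouses are the other parents of v's children.
K's children: G, W, Y, Z.
Parents of K: C.
For each child, the remaining parents (spouses of K):
  G: —
  W: G
  Z: C, D
  Y: L, M, Q, W
MB(K) = {C, D, G, L, M, Q, W, Y, Z}, which has 9 nodes.

9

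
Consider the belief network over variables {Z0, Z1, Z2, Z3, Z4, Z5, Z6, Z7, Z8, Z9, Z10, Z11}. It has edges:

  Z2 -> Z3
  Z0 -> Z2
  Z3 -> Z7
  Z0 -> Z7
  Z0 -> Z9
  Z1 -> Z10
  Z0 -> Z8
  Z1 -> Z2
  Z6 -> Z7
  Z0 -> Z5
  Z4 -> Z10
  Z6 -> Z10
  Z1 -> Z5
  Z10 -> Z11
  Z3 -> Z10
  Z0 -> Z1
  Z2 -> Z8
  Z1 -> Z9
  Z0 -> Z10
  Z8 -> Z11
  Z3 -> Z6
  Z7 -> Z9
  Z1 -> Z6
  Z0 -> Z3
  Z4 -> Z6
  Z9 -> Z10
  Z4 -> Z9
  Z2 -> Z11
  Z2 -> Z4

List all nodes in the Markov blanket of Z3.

{Z0, Z1, Z2, Z4, Z6, Z7, Z9, Z10}

Recall MB(v) = parents ∪ children ∪ spouses, where spouses are the other parents of v's children.
Children of Z3: Z6, Z7, Z10.
Pa(Z3) = {Z0, Z2}.
Co-parents of Z3 (other parents of its children):
  Z6's other parents are Z1, Z4.
  Z7 also has parents Z0, Z6.
  Z10 also has parents Z0, Z1, Z4, Z6, Z9.
So the Markov blanket of Z3 is {Z0, Z1, Z2, Z4, Z6, Z7, Z9, Z10}.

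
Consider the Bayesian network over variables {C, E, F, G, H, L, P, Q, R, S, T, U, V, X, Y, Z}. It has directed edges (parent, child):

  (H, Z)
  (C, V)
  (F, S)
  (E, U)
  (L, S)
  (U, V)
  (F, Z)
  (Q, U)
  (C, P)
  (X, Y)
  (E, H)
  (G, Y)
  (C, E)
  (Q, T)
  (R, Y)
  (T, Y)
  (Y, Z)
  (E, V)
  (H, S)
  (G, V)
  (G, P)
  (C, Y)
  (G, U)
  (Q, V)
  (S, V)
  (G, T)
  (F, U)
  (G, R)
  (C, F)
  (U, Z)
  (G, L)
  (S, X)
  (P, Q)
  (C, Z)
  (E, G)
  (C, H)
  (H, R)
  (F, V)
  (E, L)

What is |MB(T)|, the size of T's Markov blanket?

A node's Markov blanket = Pa ∪ Ch ∪ (parents of Ch other than the node itself).
T has child Y.
T has parents G, Q.
For each child, the remaining parents (spouses of T):
  Y's other parents are C, G, R, X.
MB(T) = {C, G, Q, R, X, Y}, which has 6 nodes.

6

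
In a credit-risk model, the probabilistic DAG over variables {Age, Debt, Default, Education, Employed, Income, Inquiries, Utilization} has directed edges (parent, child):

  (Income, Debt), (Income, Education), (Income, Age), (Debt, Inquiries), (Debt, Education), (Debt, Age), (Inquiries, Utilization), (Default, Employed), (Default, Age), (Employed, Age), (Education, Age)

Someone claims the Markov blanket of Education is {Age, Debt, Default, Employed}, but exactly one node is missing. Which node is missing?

Recall MB(v) = parents ∪ children ∪ spouses, where spouses are the other parents of v's children.
Pa(Education) = {Debt, Income}.
Ch(Education) = {Age}.
Co-parents of Education (other parents of its children):
  Age's other parents are Debt, Default, Employed, Income.
MB(Education) = {Age, Debt, Default, Employed, Income}.
Comparing with the claimed set, Income is missing.

Income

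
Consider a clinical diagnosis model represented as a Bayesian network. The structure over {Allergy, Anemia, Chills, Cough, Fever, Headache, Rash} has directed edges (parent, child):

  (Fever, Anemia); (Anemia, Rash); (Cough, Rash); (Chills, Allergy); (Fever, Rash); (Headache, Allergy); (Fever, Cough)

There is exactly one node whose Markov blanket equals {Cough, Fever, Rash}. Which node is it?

The target node must have every member of {Cough, Fever, Rash} as a parent, child, or co-parent, and no others.
Parents of Anemia: Fever; children: Rash; co-parents: Cough, Fever.
These exactly cover the given set, so the node is Anemia.

Anemia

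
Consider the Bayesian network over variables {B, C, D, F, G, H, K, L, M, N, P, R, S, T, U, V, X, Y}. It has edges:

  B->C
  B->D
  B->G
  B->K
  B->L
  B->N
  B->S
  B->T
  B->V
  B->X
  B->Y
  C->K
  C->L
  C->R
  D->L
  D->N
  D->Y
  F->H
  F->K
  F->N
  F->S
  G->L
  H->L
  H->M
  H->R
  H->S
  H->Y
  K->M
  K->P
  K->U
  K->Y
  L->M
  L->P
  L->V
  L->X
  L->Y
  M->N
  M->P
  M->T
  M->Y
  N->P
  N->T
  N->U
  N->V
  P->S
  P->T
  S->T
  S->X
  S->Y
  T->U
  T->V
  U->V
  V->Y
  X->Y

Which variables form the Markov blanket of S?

S's children: T, X, Y.
Pa(S) = {B, F, H, P}.
For each child, the remaining parents (spouses of S):
  T: B, M, N, P
  X: B, L
  Y: B, D, H, K, L, M, V, X
Union: {B, F, H, P} ∪ {T, X, Y} ∪ {B, D, H, K, L, M, N, P, V, X} = {B, D, F, H, K, L, M, N, P, T, V, X, Y}.

{B, D, F, H, K, L, M, N, P, T, V, X, Y}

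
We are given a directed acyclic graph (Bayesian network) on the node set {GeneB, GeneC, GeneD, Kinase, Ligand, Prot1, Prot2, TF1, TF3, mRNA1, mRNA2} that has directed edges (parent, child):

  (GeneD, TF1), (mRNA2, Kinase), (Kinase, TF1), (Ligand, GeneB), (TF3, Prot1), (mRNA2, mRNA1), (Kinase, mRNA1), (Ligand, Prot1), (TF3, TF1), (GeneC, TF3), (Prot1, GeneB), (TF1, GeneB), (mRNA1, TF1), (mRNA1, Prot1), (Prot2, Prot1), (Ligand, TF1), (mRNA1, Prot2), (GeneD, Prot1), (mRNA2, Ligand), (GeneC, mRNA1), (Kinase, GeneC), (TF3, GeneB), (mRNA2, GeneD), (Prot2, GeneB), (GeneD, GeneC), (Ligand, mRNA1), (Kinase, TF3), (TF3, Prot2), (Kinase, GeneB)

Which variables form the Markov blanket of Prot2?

{GeneB, GeneD, Kinase, Ligand, Prot1, TF1, TF3, mRNA1}

By definition, MB(Prot2) is built from Prot2's parents, Prot2's children, and the co-parents of Prot2.
Children of Prot2: GeneB, Prot1.
Prot2 has parents TF3, mRNA1.
Co-parents of Prot2 (other parents of its children):
  Prot1: GeneD, Ligand, TF3, mRNA1
  GeneB: Kinase, Ligand, Prot1, TF1, TF3
MB(Prot2) = {GeneB, GeneD, Kinase, Ligand, Prot1, TF1, TF3, mRNA1}.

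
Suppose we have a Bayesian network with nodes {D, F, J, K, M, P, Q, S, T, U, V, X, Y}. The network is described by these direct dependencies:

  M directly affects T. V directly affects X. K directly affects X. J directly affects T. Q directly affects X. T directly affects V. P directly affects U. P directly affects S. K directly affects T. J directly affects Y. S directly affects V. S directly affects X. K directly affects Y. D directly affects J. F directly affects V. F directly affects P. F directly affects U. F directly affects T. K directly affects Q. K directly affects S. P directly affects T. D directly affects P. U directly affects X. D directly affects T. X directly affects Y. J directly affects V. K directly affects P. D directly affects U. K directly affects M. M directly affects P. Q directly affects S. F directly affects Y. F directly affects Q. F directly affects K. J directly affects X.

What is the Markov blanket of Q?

{F, J, K, P, S, U, V, X}

A node's Markov blanket = Pa ∪ Ch ∪ (parents of Ch other than the node itself).
Q has parents F, K.
Ch(Q) = {S, X}.
Other parents of Q's children:
  parents(S) \ {Q} = {K, P}.
  X's other parents are J, K, S, U, V.
MB(Q) = {F, J, K, P, S, U, V, X}.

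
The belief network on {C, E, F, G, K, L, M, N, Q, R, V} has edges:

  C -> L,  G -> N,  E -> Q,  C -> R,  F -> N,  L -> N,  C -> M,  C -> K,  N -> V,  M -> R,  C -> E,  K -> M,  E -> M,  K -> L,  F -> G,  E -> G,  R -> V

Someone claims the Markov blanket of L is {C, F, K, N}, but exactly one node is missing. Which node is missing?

G

A node's Markov blanket = Pa ∪ Ch ∪ (parents of Ch other than the node itself).
L has child N.
L's parents: C, K.
Parents of each child, excluding L:
  N: F, G
MB(L) = {C, F, G, K, N}.
Comparing with the claimed set, G is missing.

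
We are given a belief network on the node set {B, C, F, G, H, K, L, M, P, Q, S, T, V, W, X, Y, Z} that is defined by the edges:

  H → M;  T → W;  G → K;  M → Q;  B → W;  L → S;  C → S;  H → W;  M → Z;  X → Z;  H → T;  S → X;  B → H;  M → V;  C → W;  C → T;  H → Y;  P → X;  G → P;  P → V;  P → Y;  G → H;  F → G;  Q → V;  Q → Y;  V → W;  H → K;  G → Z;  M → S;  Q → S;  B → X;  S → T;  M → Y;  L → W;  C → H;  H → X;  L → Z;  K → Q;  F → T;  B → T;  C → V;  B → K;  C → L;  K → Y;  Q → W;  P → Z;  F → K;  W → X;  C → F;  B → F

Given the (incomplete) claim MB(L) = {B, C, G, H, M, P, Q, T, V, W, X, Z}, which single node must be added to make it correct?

The Markov blanket of a node is its parents, its children, and the other parents of its children.
L's children: S, W, Z.
Pa(L) = {C}.
Co-parents of L (other parents of its children):
  S's other parents are C, M, Q.
  W also has parents B, C, H, Q, T, V.
  parents(Z) \ {L} = {G, M, P, X}.
MB(L) = {B, C, G, H, M, P, Q, S, T, V, W, X, Z}.
Comparing with the claimed set, S is missing.

S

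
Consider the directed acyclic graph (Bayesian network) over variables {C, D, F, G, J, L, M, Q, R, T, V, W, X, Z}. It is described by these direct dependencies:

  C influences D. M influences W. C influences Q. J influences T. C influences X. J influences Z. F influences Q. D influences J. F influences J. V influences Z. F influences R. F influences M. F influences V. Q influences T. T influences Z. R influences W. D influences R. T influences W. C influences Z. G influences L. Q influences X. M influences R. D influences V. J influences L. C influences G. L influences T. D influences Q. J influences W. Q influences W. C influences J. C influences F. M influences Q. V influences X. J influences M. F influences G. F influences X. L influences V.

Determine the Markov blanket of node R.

By definition, MB(R) is built from R's parents, R's children, and the co-parents of R.
R has parents D, F, M.
R has child W.
Co-parents of R (other parents of its children):
  parents(W) \ {R} = {J, M, Q, T}.
Taking the union gives {D, F, J, M, Q, T, W}.

{D, F, J, M, Q, T, W}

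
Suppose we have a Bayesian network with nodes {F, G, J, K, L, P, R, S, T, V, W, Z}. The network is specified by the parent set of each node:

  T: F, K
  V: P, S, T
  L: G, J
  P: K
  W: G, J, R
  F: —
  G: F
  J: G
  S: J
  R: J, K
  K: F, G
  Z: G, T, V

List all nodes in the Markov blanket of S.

{J, P, T, V}

The Markov blanket of a node is its parents, its children, and the other parents of its children.
S has child V.
S has parent J.
Parents of each child, excluding S:
  V: P, T
Taking the union gives {J, P, T, V}.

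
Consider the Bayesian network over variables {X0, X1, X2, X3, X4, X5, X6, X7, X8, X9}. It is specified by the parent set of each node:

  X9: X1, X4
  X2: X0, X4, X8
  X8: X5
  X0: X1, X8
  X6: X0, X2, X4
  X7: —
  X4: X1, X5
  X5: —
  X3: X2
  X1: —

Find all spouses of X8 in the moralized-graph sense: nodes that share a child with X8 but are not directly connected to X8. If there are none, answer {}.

Children of X8: X0, X2.
  X0: X1
  X2: X0, X4
Excluding nodes already adjacent to X8 (X0, X2, X5), the co-parent-only contribution is {X1, X4}.

{X1, X4}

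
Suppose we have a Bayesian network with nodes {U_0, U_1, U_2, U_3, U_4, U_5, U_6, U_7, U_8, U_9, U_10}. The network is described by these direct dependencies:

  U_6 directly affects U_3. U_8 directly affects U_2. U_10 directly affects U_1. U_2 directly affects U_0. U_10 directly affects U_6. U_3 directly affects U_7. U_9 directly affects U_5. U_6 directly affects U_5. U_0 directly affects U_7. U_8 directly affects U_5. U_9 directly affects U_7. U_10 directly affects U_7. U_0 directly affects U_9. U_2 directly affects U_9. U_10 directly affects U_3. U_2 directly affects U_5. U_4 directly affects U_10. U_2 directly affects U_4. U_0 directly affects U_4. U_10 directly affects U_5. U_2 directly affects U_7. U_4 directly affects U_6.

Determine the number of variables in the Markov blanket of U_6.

7

The Markov blanket of a node is its parents, its children, and the other parents of its children.
Ch(U_6) = {U_3, U_5}.
Parents of U_6: U_4, U_10.
Parents of each child, excluding U_6:
  U_3: U_10
  U_5: U_2, U_8, U_9, U_10
MB(U_6) = {U_2, U_3, U_4, U_5, U_8, U_9, U_10}, which has 7 nodes.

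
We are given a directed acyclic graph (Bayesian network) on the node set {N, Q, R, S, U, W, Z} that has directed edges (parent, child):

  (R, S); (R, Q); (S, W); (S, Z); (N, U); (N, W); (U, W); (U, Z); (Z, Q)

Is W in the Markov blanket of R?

Recall MB(v) = parents ∪ children ∪ spouses, where spouses are the other parents of v's children.
R has no parents.
R's children: Q, S.
Other parents of R's children:
  S: —
  Q: Z
MB(R) = {Q, S, Z}; W is not in this set.

No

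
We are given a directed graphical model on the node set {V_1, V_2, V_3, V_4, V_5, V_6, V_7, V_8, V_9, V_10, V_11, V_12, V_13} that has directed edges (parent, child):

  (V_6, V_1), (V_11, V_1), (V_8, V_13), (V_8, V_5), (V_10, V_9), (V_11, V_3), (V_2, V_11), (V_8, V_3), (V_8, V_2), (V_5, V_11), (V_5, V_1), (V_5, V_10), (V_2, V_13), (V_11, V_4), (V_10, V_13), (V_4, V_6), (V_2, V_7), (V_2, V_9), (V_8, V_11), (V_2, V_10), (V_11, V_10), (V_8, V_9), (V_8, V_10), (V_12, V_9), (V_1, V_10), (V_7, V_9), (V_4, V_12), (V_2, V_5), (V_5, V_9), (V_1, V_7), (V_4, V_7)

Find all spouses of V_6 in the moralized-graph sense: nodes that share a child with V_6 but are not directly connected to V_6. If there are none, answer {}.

Children of V_6: V_1.
  V_1: V_5, V_11
Excluding nodes already adjacent to V_6 (V_1, V_4), the co-parent-only contribution is {V_5, V_11}.

{V_5, V_11}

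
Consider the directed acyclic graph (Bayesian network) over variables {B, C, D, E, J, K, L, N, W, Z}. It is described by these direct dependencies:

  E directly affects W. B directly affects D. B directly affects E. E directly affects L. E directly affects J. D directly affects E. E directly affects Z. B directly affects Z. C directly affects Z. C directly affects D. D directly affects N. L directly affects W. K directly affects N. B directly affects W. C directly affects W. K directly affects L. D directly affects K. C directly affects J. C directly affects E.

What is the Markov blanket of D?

{B, C, E, K, N}

The Markov blanket of a node is its parents, its children, and the other parents of its children.
D's parents: B, C.
D's children: E, K, N.
For each child, the remaining parents (spouses of D):
  E: B, C
  K: —
  N: K
Taking the union gives {B, C, E, K, N}.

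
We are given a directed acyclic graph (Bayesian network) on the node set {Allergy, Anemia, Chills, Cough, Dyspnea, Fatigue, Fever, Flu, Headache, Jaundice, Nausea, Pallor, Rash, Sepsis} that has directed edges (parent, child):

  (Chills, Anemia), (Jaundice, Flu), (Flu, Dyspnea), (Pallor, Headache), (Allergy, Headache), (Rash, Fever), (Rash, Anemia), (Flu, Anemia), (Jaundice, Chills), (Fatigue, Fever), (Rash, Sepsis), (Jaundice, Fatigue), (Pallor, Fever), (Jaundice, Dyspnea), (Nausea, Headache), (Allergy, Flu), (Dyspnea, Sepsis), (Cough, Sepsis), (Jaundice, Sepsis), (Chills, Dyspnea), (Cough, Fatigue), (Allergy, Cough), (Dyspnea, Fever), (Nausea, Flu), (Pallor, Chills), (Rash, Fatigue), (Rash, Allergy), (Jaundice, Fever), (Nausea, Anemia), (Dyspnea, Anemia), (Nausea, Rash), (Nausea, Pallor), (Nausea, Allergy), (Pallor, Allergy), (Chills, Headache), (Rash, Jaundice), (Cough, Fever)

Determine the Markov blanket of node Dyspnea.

Pa(Dyspnea) = {Chills, Flu, Jaundice}.
Ch(Dyspnea) = {Anemia, Fever, Sepsis}.
Parents of each child, excluding Dyspnea:
  Sepsis's other parents are Cough, Jaundice, Rash.
  parents(Anemia) \ {Dyspnea} = {Chills, Flu, Nausea, Rash}.
  Fever also has parents Cough, Fatigue, Jaundice, Pallor, Rash.
So the Markov blanket of Dyspnea is {Anemia, Chills, Cough, Fatigue, Fever, Flu, Jaundice, Nausea, Pallor, Rash, Sepsis}.

{Anemia, Chills, Cough, Fatigue, Fever, Flu, Jaundice, Nausea, Pallor, Rash, Sepsis}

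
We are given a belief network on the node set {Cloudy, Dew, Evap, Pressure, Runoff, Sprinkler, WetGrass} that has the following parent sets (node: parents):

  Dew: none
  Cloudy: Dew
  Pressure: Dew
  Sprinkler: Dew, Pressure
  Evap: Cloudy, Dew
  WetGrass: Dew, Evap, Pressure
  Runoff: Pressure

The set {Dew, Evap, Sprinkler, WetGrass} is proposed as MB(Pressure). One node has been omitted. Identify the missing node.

By definition, MB(Pressure) is built from Pressure's parents, Pressure's children, and the co-parents of Pressure.
Pa(Pressure) = {Dew}.
Pressure's children: Runoff, Sprinkler, WetGrass.
Co-parents of Pressure (other parents of its children):
  Sprinkler also has parent Dew.
  WetGrass also has parents Dew, Evap.
  Runoff: no additional parents.
MB(Pressure) = {Dew, Evap, Runoff, Sprinkler, WetGrass}.
Comparing with the claimed set, Runoff is missing.

Runoff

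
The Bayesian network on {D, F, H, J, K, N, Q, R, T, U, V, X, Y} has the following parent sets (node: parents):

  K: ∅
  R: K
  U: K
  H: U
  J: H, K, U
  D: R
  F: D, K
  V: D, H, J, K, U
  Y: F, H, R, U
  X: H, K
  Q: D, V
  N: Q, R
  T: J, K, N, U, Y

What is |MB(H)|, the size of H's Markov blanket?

By definition, MB(H) is built from H's parents, H's children, and the co-parents of H.
Pa(H) = {U}.
H has children J, V, X, Y.
Parents of each child, excluding H:
  parents(J) \ {H} = {K, U}.
  V also has parents D, J, K, U.
  parents(Y) \ {H} = {F, R, U}.
  parents(X) \ {H} = {K}.
MB(H) = {D, F, J, K, R, U, V, X, Y}, which has 9 nodes.

9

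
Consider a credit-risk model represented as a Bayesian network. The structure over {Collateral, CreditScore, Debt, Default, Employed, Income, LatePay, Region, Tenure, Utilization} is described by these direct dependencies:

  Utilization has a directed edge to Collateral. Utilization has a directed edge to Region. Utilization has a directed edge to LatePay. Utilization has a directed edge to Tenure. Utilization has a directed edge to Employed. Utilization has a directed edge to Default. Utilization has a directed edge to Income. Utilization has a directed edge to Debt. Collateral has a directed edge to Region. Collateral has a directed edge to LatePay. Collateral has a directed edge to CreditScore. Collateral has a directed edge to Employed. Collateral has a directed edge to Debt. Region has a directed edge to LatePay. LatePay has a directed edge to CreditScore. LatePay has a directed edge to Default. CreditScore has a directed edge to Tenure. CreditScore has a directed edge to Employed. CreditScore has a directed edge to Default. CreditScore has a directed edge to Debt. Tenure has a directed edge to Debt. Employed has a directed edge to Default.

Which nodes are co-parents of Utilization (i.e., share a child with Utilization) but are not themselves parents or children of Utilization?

Children of Utilization: Collateral, Debt, Default, Employed, Income, LatePay, Region, Tenure.
  Collateral has no other parent.
  Region also has parent Collateral.
  parents(LatePay) \ {Utilization} = {Collateral, Region}.
  Tenure's other parent is CreditScore.
  Employed's other parents are Collateral, CreditScore.
  parents(Default) \ {Utilization} = {CreditScore, Employed, LatePay}.
  Income has no other parent.
  parents(Debt) \ {Utilization} = {Collateral, CreditScore, Tenure}.
Excluding nodes already adjacent to Utilization (Collateral, Debt, Default, Employed, Income, LatePay, Region, Tenure), the co-parent-only contribution is {CreditScore}.

{CreditScore}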